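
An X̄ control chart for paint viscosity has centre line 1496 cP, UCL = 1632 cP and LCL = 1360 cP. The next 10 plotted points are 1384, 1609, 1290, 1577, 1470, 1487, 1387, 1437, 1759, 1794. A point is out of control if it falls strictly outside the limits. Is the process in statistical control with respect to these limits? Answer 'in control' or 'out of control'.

out of control

Compare each point to [1360, 1632]: sample 3 = 1290 < LCL; sample 9 = 1759 > UCL; sample 10 = 1794 > UCL.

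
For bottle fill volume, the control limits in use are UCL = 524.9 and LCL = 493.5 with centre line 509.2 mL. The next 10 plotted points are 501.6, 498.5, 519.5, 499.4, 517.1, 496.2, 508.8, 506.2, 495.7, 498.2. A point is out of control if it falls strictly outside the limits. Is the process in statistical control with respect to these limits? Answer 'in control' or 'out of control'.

in control

All 10 points lie within [493.5, 524.9].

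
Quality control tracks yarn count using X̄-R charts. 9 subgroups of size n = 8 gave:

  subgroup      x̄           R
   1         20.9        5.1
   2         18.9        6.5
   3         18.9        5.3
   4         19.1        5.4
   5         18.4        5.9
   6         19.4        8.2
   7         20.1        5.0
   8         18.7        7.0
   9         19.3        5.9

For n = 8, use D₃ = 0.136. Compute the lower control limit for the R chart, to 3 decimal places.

0.821

R̄ = (5.1 + 6.5 + 5.3 + 5.4 + 5.9 + 8.2 + 5.0 + 7.0 + 5.9) / 9 = 54.3000 / 9 = 6.0333
LCL_R = D₃·R̄ = 0.136 × 6.0333 = 0.8205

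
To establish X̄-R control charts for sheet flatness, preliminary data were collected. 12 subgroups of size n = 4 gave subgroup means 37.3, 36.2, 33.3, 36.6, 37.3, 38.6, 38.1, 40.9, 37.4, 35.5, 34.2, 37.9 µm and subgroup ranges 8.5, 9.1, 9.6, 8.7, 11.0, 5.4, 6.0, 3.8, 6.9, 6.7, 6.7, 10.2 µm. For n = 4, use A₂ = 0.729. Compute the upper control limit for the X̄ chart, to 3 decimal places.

X̄̄ = (37.3 + 36.2 + 33.3 + 36.6 + 37.3 + 38.6 + 38.1 + 40.9 + 37.4 + 35.5 + 34.2 + 37.9) / 12 = 443.3000 / 12 = 36.9417
R̄ = (8.5 + 9.1 + 9.6 + 8.7 + 11.0 + 5.4 + 6.0 + 3.8 + 6.9 + 6.7 + 6.7 + 10.2) / 12 = 92.6000 / 12 = 7.7167
UCL = X̄̄ + A₂·R̄ = 36.9417 + 0.729 × 7.7167 = 42.5671

42.567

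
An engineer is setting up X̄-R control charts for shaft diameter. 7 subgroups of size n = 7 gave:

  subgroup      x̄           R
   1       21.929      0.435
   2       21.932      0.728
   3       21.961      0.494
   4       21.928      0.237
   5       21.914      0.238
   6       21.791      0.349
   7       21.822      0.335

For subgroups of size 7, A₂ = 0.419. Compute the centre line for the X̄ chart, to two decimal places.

X̄̄ = (21.929 + 21.932 + 21.961 + 21.928 + 21.914 + 21.791 + 21.822) / 7 = 153.2770 / 7 = 21.8967
CL = X̄̄ = 21.8967

21.90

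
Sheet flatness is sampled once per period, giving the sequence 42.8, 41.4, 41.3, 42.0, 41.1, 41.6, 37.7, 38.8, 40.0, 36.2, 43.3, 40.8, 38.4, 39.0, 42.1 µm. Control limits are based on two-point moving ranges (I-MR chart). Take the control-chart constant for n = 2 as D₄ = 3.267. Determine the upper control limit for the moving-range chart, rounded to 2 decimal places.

Moving ranges: 1.4, 0.1, 0.7, 0.9, 0.5, 3.9, 1.1, 1.2, 3.8, 7.1, 2.5, 2.4, 0.6, 3.1; M̄R̄ = 29.3000 / 14 = 2.0929
UCL_MR = D₄·M̄R̄ = 3.267 × 2.0929 = 6.8374

6.84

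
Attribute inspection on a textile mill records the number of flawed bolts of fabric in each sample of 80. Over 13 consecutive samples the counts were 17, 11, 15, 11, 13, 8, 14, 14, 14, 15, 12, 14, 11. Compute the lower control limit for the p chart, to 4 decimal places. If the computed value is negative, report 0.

p̄ = Σdᵢ / (k·n) = 169 / (13 × 80) = 0.16250
LCL = p̄ − 3·√(p̄(1−p̄)/n) = 0.16250 − 3 × 0.04125 = 0.03876

0.0388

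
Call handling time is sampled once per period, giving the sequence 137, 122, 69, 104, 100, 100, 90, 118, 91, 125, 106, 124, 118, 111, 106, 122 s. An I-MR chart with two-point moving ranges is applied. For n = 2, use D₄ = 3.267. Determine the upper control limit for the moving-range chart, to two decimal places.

60.33

Moving ranges: 15, 53, 35, 4, 0, 10, 28, 27, 34, 19, 18, 6, 7, 5, 16; M̄R̄ = 277.0000 / 15 = 18.4667
UCL_MR = D₄·M̄R̄ = 3.267 × 18.4667 = 60.3306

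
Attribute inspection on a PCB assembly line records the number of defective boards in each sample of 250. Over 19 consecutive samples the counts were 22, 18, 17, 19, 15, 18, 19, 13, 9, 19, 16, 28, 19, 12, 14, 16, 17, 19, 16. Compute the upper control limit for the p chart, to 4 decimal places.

p̄ = Σdᵢ / (k·n) = 326 / (19 × 250) = 0.06863
UCL = p̄ + 3·√(p̄(1−p̄)/n) = 0.06863 + 3 × √(0.06863×0.93137/250) = 0.06863 + 3 × 0.01599 = 0.11660

0.1166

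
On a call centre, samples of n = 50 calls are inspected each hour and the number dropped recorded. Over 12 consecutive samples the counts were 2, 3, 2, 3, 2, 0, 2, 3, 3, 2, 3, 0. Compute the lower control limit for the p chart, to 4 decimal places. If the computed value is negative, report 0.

0.0000

p̄ = Σdᵢ / (k·n) = 25 / (12 × 50) = 0.04167
LCL = p̄ − 3·√(p̄(1−p̄)/n) = 0.04167 − 3 × 0.02826 = -0.04311 → 0 (negative, so LCL = 0)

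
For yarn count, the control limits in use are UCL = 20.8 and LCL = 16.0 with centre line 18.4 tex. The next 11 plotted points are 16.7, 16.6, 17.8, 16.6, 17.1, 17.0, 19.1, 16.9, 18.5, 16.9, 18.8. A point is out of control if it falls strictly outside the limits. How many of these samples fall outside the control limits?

All 11 points lie within [16.0, 20.8].

0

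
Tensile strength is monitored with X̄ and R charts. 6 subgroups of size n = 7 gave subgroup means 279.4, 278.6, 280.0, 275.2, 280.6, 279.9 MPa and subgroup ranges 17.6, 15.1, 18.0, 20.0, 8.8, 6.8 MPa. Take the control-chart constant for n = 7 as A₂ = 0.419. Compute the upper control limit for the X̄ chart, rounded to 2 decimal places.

X̄̄ = (279.4 + 278.6 + 280.0 + 275.2 + 280.6 + 279.9) / 6 = 1673.7000 / 6 = 278.9500
R̄ = (17.6 + 15.1 + 18.0 + 20.0 + 8.8 + 6.8) / 6 = 86.3000 / 6 = 14.3833
UCL = X̄̄ + A₂·R̄ = 278.9500 + 0.419 × 14.3833 = 284.9766

284.98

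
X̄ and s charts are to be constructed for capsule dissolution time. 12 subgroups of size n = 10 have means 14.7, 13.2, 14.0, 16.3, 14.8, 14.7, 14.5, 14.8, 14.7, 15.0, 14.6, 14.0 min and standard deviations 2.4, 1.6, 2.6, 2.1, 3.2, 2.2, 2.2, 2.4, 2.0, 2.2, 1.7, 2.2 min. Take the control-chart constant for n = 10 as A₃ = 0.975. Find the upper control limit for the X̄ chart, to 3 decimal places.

X̄̄ = (14.7 + 13.2 + 14.0 + 16.3 + 14.8 + 14.7 + 14.5 + 14.8 + 14.7 + 15.0 + 14.6 + 14.0) / 12 = 14.6083
s̄ = (2.4 + 1.6 + 2.6 + 2.1 + 3.2 + 2.2 + 2.2 + 2.4 + 2.0 + 2.2 + 1.7 + 2.2) / 12 = 2.2333
UCL = X̄̄ + A₃·s̄ = 14.6083 + 0.975 × 2.2333 = 16.7858

16.786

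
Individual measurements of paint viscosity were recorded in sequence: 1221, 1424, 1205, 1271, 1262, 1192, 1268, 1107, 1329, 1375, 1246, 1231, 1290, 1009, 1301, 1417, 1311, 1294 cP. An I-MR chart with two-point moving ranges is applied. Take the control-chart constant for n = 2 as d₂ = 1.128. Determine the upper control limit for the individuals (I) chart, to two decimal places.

X̄ = (1221 + 1424 + 1205 + 1271 + 1262 + 1192 + 1268 + 1107 + 1329 + 1375 + 1246 + 1231 + 1290 + 1009 + 1301 + 1417 + 1311 + 1294) / 18 = 1264.0556
Moving ranges: 203, 219, 66, 9, 70, 76, 161, 222, 46, 129, 15, 59, 281, 292, 116, 106, 17; M̄R̄ = 2087.0000 / 17 = 122.7647
UCL = X̄ + 3·M̄R̄/d₂ = 1264.0556 + 3 × 122.7647 / 1.128 = 1590.5574

1590.56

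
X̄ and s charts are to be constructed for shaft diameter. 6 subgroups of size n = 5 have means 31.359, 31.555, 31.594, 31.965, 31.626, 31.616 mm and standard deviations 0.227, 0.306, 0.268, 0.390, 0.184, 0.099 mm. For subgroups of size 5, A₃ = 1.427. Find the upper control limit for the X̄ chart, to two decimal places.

X̄̄ = (31.359 + 31.555 + 31.594 + 31.965 + 31.626 + 31.616) / 6 = 31.6192
s̄ = (0.227 + 0.306 + 0.268 + 0.390 + 0.184 + 0.099) / 6 = 0.2457
UCL = X̄̄ + A₃·s̄ = 31.6192 + 1.427 × 0.2457 = 31.9697

31.97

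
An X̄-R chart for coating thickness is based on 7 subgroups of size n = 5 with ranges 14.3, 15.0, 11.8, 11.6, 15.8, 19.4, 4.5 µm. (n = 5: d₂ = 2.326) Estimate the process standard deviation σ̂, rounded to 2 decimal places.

5.67

R̄ = (14.3 + 15.0 + 11.8 + 11.6 + 15.8 + 19.4 + 4.5) / 7 = 13.2000
σ̂ = R̄ / d₂ = 13.2000 / 2.326 = 5.6750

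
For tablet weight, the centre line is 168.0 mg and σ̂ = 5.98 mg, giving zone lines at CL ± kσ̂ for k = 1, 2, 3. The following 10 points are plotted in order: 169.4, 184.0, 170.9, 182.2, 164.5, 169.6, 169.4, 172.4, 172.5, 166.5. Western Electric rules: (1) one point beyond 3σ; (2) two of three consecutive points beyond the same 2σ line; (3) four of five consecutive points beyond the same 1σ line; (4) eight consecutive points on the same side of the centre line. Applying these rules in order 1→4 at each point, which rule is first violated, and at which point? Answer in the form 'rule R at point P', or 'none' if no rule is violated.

rule 2 at point 4

Zone of each point (C = within 1σ̂, B = 1σ̂–2σ̂, A = 2σ̂–3σ̂, * = beyond 3σ̂; sign = side of CL): 1:+C, 2:+A, 3:+C, 4:+A, 5:-C, 6:+C, 7:+C, 8:+C, 9:+C, 10:-C
Rule 2 (two of three consecutive points beyond the same 2σ limit) is satisfied at point 4.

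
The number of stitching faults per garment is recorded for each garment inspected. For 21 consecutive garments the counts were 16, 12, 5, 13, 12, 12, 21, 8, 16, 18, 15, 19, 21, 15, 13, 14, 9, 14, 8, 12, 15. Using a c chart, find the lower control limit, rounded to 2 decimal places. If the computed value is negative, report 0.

c̄ = (16 + 12 + 5 + 13 + 12 + 12 + 21 + 8 + 16 + 18 + 15 + 19 + 21 + 15 + 13 + 14 + 9 + 14 + 8 + 12 + 15) / 21 = 288 / 21 = 13.7143
LCL = c̄ − 3√c̄ = 13.7143 − 3 × 3.7033 = 2.6044

2.60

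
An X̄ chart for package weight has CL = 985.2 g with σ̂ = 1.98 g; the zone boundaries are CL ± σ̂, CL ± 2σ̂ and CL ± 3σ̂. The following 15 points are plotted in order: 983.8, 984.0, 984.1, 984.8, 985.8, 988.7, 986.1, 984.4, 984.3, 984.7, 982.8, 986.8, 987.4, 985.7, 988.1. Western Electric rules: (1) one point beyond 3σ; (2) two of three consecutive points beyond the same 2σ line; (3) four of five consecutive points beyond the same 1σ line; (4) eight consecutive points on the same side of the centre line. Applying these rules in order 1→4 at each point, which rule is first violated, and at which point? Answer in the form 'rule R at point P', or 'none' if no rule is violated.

Zone of each point (C = within 1σ̂, B = 1σ̂–2σ̂, A = 2σ̂–3σ̂, * = beyond 3σ̂; sign = side of CL): 1:-C, 2:-C, 3:-C, 4:-C, 5:+C, 6:+B, 7:+C, 8:-C, 9:-C, 10:-C, 11:-B, 12:+C, 13:+B, 14:+C, 15:+B
No rule fires across all 15 points.

none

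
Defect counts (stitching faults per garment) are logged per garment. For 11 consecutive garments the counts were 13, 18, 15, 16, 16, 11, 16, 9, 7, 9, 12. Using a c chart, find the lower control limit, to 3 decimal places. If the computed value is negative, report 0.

2.130

c̄ = (13 + 18 + 15 + 16 + 16 + 11 + 16 + 9 + 7 + 9 + 12) / 11 = 142 / 11 = 12.9091
LCL = c̄ − 3√c̄ = 12.9091 − 3 × 3.5929 = 2.1303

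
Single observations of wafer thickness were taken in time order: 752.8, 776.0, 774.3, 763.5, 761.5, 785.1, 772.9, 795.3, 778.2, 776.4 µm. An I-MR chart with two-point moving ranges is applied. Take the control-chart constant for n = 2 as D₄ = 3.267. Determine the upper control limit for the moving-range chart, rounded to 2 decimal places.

Moving ranges: 23.2, 1.7, 10.8, 2.0, 23.6, 12.2, 22.4, 17.1, 1.8; M̄R̄ = 114.8000 / 9 = 12.7556
UCL_MR = D₄·M̄R̄ = 3.267 × 12.7556 = 41.6724

41.67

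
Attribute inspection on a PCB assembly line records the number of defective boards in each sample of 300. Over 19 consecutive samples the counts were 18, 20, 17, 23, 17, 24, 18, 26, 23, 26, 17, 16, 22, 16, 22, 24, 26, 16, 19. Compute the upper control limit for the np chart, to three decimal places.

p̄ = Σdᵢ / (k·n) = 390 / (19 × 300) = 0.06842
UCL = np̄ + 3·√(np̄(1−p̄)) = 20.5263 + 3 × √(20.5263×0.93158) = 20.5263 + 3 × 4.3729 = 33.6449

33.645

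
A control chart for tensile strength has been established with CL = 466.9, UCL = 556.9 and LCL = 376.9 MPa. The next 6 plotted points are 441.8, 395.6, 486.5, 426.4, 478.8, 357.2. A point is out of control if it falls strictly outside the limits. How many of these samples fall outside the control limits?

1

Compare each point to [376.9, 556.9]: sample 6 = 357.2 < LCL.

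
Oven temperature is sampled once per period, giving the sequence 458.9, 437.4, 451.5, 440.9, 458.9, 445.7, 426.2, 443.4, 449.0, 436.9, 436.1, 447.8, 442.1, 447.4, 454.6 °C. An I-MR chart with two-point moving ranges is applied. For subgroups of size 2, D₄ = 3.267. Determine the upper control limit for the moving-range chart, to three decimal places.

Moving ranges: 21.5, 14.1, 10.6, 18.0, 13.2, 19.5, 17.2, 5.6, 12.1, 0.8, 11.7, 5.7, 5.3, 7.2; M̄R̄ = 162.5000 / 14 = 11.6071
UCL_MR = D₄·M̄R̄ = 3.267 × 11.6071 = 37.9205

37.921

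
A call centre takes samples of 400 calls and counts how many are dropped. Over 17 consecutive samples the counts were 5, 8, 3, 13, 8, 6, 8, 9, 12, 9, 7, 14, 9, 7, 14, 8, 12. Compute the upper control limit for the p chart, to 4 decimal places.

p̄ = Σdᵢ / (k·n) = 152 / (17 × 400) = 0.02235
UCL = p̄ + 3·√(p̄(1−p̄)/n) = 0.02235 + 3 × √(0.02235×0.97765/400) = 0.02235 + 3 × 0.00739 = 0.04453

0.0445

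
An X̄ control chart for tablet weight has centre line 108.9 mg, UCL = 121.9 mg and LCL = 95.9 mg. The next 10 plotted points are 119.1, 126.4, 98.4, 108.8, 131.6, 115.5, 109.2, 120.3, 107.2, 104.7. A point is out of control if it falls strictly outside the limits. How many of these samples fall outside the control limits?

Compare each point to [95.9, 121.9]: sample 2 = 126.4 > UCL; sample 5 = 131.6 > UCL.

2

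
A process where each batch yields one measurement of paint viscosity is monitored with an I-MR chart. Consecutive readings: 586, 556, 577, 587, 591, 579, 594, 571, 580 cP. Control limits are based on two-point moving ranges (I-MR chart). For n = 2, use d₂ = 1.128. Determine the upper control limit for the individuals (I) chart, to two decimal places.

621.33

X̄ = (586 + 556 + 577 + 587 + 591 + 579 + 594 + 571 + 580) / 9 = 580.1111
Moving ranges: 30, 21, 10, 4, 12, 15, 23, 9; M̄R̄ = 124.0000 / 8 = 15.5000
UCL = X̄ + 3·M̄R̄/d₂ = 580.1111 + 3 × 15.5000 / 1.128 = 621.3345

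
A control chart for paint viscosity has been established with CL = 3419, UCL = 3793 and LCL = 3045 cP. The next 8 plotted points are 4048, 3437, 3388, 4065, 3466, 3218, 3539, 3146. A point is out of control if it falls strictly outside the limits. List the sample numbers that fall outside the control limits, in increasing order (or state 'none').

1, 4

Compare each point to [3045, 3793]: sample 1 = 4048 > UCL; sample 4 = 4065 > UCL.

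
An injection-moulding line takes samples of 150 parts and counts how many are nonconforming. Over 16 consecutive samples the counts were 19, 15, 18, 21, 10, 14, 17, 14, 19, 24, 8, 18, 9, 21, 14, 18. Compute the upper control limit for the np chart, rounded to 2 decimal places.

p̄ = Σdᵢ / (k·n) = 259 / (16 × 150) = 0.10792
UCL = np̄ + 3·√(np̄(1−p̄)) = 16.1875 + 3 × √(16.1875×0.89208) = 16.1875 + 3 × 3.8001 = 27.5877

27.59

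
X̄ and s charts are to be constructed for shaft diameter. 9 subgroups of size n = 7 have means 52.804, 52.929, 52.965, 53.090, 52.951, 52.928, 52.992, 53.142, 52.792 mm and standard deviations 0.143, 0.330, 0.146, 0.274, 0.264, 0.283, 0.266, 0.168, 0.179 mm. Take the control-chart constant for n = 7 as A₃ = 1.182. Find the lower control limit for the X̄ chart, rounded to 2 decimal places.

52.69

X̄̄ = (52.804 + 52.929 + 52.965 + 53.090 + 52.951 + 52.928 + 52.992 + 53.142 + 52.792) / 9 = 52.9548
s̄ = (0.143 + 0.330 + 0.146 + 0.274 + 0.264 + 0.283 + 0.266 + 0.168 + 0.179) / 9 = 0.2281
LCL = X̄̄ − A₃·s̄ = 52.9548 − 1.182 × 0.2281 = 52.6852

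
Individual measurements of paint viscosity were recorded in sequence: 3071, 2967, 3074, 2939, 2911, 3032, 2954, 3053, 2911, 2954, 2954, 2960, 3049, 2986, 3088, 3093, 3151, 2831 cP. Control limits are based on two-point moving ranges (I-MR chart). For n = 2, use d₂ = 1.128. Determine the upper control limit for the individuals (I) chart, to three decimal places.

3233.446

X̄ = (3071 + 2967 + 3074 + 2939 + 2911 + 3032 + 2954 + 3053 + 2911 + 2954 + 2954 + 2960 + 3049 + 2986 + 3088 + 3093 + 3151 + 2831) / 18 = 2998.7778
Moving ranges: 104, 107, 135, 28, 121, 78, 99, 142, 43, 0, 6, 89, 63, 102, 5, 58, 320; M̄R̄ = 1500.0000 / 17 = 88.2353
UCL = X̄ + 3·M̄R̄/d₂ = 2998.7778 + 3 × 88.2353 / 1.128 = 3233.4461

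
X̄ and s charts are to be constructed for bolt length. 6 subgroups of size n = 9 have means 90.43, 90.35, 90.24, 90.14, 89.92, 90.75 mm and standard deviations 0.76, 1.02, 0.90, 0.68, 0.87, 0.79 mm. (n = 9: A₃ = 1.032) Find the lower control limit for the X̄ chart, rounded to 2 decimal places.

X̄̄ = (90.43 + 90.35 + 90.24 + 90.14 + 89.92 + 90.75) / 6 = 90.3050
s̄ = (0.76 + 1.02 + 0.90 + 0.68 + 0.87 + 0.79) / 6 = 0.8367
LCL = X̄̄ − A₃·s̄ = 90.3050 − 1.032 × 0.8367 = 89.4416

89.44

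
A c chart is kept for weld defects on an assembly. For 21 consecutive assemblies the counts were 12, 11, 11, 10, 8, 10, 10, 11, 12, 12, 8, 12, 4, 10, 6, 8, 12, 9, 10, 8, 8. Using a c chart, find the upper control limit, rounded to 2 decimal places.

18.92

c̄ = (12 + 11 + 11 + 10 + 8 + 10 + 10 + 11 + 12 + 12 + 8 + 12 + 4 + 10 + 6 + 8 + 12 + 9 + 10 + 8 + 8) / 21 = 202 / 21 = 9.6190
UCL = c̄ + 3√c̄ = 9.6190 + 3 × √9.6190 = 9.6190 + 3 × 3.1015 = 18.9234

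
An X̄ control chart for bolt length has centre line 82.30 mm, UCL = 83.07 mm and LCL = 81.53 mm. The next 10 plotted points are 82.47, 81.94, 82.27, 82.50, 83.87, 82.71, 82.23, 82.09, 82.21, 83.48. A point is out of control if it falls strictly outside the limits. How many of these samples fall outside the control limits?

2

Compare each point to [81.53, 83.07]: sample 5 = 83.87 > UCL; sample 10 = 83.48 > UCL.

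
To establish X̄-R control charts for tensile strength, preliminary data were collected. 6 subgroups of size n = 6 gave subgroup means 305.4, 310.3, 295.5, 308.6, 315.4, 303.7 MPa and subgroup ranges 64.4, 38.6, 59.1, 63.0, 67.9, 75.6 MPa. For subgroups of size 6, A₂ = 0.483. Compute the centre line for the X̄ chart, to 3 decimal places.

X̄̄ = (305.4 + 310.3 + 295.5 + 308.6 + 315.4 + 303.7) / 6 = 1838.9000 / 6 = 306.4833
CL = X̄̄ = 306.4833

306.483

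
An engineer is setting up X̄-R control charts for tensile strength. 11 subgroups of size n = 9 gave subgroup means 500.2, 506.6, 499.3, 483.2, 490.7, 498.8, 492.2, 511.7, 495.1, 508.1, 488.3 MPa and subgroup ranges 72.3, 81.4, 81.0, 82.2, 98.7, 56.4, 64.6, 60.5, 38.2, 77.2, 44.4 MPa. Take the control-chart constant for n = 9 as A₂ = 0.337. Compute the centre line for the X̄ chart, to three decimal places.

X̄̄ = (500.2 + 506.6 + 499.3 + 483.2 + 490.7 + 498.8 + 492.2 + 511.7 + 495.1 + 508.1 + 488.3) / 11 = 5474.2000 / 11 = 497.6545
CL = X̄̄ = 497.6545

497.655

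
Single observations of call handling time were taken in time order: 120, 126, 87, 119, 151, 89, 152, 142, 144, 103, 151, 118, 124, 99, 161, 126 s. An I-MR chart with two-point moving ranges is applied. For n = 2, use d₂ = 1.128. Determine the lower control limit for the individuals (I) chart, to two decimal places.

37.81

X̄ = (120 + 126 + 87 + 119 + 151 + 89 + 152 + 142 + 144 + 103 + 151 + 118 + 124 + 99 + 161 + 126) / 16 = 125.7500
Moving ranges: 6, 39, 32, 32, 62, 63, 10, 2, 41, 48, 33, 6, 25, 62, 35; M̄R̄ = 496.0000 / 15 = 33.0667
LCL = X̄ − 3·M̄R̄/d₂ = 125.7500 − 3 × 33.0667 / 1.128 = 37.8067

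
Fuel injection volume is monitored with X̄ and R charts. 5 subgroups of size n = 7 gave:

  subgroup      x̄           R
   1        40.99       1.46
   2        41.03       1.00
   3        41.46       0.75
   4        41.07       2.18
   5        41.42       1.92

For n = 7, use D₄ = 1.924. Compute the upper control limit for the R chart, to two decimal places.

R̄ = (1.46 + 1.00 + 0.75 + 2.18 + 1.92) / 5 = 7.3100 / 5 = 1.4620
UCL_R = D₄·R̄ = 1.924 × 1.4620 = 2.8129

2.81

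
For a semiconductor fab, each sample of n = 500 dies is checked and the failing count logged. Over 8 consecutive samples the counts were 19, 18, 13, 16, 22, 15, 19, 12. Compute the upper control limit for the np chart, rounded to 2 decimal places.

p̄ = Σdᵢ / (k·n) = 134 / (8 × 500) = 0.03350
UCL = np̄ + 3·√(np̄(1−p̄)) = 16.7500 + 3 × √(16.7500×0.96650) = 16.7500 + 3 × 4.0235 = 28.8206

28.82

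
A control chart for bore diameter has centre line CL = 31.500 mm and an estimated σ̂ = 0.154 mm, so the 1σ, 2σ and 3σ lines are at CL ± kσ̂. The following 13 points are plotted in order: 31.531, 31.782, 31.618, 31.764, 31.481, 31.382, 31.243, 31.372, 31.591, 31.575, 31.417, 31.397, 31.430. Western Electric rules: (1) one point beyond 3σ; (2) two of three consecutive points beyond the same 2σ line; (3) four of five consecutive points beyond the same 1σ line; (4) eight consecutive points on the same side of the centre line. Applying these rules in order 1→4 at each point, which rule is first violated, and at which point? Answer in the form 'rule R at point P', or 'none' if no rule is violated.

Zone of each point (C = within 1σ̂, B = 1σ̂–2σ̂, A = 2σ̂–3σ̂, * = beyond 3σ̂; sign = side of CL): 1:+C, 2:+B, 3:+C, 4:+B, 5:-C, 6:-C, 7:-B, 8:-C, 9:+C, 10:+C, 11:-C, 12:-C, 13:-C
No rule fires across all 13 points.

none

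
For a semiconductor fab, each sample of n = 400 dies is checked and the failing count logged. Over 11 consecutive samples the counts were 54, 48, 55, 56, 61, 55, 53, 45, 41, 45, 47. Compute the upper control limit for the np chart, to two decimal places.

p̄ = Σdᵢ / (k·n) = 560 / (11 × 400) = 0.12727
UCL = np̄ + 3·√(np̄(1−p̄)) = 50.9091 + 3 × √(50.9091×0.87273) = 50.9091 + 3 × 6.6656 = 70.9058

70.91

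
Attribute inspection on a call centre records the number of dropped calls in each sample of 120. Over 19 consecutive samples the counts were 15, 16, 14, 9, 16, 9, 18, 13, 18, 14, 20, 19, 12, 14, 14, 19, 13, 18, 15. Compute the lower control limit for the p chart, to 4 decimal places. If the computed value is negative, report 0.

p̄ = Σdᵢ / (k·n) = 286 / (19 × 120) = 0.12544
LCL = p̄ − 3·√(p̄(1−p̄)/n) = 0.12544 − 3 × 0.03024 = 0.03473

0.0347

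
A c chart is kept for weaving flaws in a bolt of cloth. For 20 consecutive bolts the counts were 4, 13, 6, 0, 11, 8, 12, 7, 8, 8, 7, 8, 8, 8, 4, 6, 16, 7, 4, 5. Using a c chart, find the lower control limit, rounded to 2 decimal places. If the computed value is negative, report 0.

0.00

c̄ = (4 + 13 + 6 + 0 + 11 + 8 + 12 + 7 + 8 + 8 + 7 + 8 + 8 + 8 + 4 + 6 + 16 + 7 + 4 + 5) / 20 = 150 / 20 = 7.5000
LCL = c̄ − 3√c̄ = 7.5000 − 3 × 2.7386 = -0.7158 → 0 (cannot be negative)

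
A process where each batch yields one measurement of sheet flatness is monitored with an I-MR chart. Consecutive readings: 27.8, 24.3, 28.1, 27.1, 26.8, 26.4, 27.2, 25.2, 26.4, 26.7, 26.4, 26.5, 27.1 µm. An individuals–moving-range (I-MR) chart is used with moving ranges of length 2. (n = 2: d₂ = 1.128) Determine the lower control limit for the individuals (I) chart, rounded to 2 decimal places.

23.45

X̄ = (27.8 + 24.3 + 28.1 + 27.1 + 26.8 + 26.4 + 27.2 + 25.2 + 26.4 + 26.7 + 26.4 + 26.5 + 27.1) / 13 = 26.6154
Moving ranges: 3.5, 3.8, 1.0, 0.3, 0.4, 0.8, 2.0, 1.2, 0.3, 0.3, 0.1, 0.6; M̄R̄ = 14.3000 / 12 = 1.1917
LCL = X̄ − 3·M̄R̄/d₂ = 26.6154 − 3 × 1.1917 / 1.128 = 23.4461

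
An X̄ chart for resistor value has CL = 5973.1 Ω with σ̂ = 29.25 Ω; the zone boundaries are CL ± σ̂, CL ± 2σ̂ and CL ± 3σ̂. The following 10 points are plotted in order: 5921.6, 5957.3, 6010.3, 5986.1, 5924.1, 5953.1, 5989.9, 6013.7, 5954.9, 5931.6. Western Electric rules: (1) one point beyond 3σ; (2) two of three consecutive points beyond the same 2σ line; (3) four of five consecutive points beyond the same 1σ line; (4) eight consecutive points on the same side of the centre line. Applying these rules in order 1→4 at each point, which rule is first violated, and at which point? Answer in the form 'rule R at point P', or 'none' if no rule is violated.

Zone of each point (C = within 1σ̂, B = 1σ̂–2σ̂, A = 2σ̂–3σ̂, * = beyond 3σ̂; sign = side of CL): 1:-B, 2:-C, 3:+B, 4:+C, 5:-B, 6:-C, 7:+C, 8:+B, 9:-C, 10:-B
No rule fires across all 10 points.

none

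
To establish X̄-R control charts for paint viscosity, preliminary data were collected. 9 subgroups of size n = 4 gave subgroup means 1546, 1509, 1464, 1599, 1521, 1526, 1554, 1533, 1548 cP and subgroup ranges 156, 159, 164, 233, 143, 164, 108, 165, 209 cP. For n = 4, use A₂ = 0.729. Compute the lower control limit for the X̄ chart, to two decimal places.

X̄̄ = (1546 + 1509 + 1464 + 1599 + 1521 + 1526 + 1554 + 1533 + 1548) / 9 = 13800.0000 / 9 = 1533.3333
R̄ = (156 + 159 + 164 + 233 + 143 + 164 + 108 + 165 + 209) / 9 = 1501.0000 / 9 = 166.7778
LCL = X̄̄ − A₂·R̄ = 1533.3333 − 0.729 × 166.7778 = 1411.7523

1411.75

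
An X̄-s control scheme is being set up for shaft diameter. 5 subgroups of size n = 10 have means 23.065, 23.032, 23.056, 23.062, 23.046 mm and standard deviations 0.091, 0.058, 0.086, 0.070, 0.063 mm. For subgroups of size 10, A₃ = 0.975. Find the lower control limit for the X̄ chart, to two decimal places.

22.98

X̄̄ = (23.065 + 23.032 + 23.056 + 23.062 + 23.046) / 5 = 23.0522
s̄ = (0.091 + 0.058 + 0.086 + 0.070 + 0.063) / 5 = 0.0736
LCL = X̄̄ − A₃·s̄ = 23.0522 − 0.975 × 0.0736 = 22.9804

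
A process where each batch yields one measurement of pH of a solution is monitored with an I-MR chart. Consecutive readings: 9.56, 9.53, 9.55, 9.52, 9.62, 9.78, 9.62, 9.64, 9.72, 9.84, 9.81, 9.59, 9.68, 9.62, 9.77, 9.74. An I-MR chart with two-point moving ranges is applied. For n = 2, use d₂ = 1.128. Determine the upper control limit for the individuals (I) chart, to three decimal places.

9.892

X̄ = (9.56 + 9.53 + 9.55 + 9.52 + 9.62 + 9.78 + 9.62 + 9.64 + 9.72 + 9.84 + 9.81 + 9.59 + 9.68 + 9.62 + 9.77 + 9.74) / 16 = 9.6619
Moving ranges: 0.03, 0.02, 0.03, 0.10, 0.16, 0.16, 0.02, 0.08, 0.12, 0.03, 0.22, 0.09, 0.06, 0.15, 0.03; M̄R̄ = 1.3000 / 15 = 0.0867
UCL = X̄ + 3·M̄R̄/d₂ = 9.6619 + 3 × 0.0867 / 1.128 = 9.8924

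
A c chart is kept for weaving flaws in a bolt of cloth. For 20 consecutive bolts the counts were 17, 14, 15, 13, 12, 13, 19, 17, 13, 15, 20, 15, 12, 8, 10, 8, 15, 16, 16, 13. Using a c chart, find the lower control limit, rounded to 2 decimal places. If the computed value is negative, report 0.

2.81

c̄ = (17 + 14 + 15 + 13 + 12 + 13 + 19 + 17 + 13 + 15 + 20 + 15 + 12 + 8 + 10 + 8 + 15 + 16 + 16 + 13) / 20 = 281 / 20 = 14.0500
LCL = c̄ − 3√c̄ = 14.0500 − 3 × 3.7483 = 2.8050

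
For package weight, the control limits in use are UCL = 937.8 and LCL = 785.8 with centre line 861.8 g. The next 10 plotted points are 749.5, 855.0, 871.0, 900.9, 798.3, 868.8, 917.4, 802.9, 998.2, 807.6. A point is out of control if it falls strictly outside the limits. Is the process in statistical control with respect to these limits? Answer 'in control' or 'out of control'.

out of control

Compare each point to [785.8, 937.8]: sample 1 = 749.5 < LCL; sample 9 = 998.2 > UCL.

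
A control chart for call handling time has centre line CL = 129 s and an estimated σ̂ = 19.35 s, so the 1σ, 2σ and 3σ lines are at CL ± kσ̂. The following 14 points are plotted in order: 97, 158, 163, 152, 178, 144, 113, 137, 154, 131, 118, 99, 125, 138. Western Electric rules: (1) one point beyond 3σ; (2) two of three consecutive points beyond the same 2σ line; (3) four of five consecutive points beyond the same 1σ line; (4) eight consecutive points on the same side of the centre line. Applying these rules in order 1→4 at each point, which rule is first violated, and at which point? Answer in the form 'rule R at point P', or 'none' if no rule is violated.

rule 3 at point 5

Zone of each point (C = within 1σ̂, B = 1σ̂–2σ̂, A = 2σ̂–3σ̂, * = beyond 3σ̂; sign = side of CL): 1:-B, 2:+B, 3:+B, 4:+B, 5:+A, 6:+C, 7:-C, 8:+C, 9:+B, 10:+C, 11:-C, 12:-B, 13:-C, 14:+C
Rule 3 (four of five consecutive points beyond the same 1σ limit) is satisfied at point 5.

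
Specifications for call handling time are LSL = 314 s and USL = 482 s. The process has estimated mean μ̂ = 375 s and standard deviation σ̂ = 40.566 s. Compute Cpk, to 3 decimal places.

0.501

Cpu = (USL − μ̂) / (3σ̂) = (482 − 375) / (3 × 40.566) = 0.8792; Cpl = (μ̂ − LSL) / (3σ̂) = (375 − 314) / (3 × 40.566) = 0.5012; Cpk = min(Cpu, Cpl) = 0.5012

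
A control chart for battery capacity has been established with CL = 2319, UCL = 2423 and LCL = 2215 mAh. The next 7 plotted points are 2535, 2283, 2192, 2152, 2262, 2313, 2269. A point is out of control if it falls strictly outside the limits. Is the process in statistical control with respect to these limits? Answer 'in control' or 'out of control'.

Compare each point to [2215, 2423]: sample 1 = 2535 > UCL; sample 3 = 2192 < LCL; sample 4 = 2152 < LCL.

out of control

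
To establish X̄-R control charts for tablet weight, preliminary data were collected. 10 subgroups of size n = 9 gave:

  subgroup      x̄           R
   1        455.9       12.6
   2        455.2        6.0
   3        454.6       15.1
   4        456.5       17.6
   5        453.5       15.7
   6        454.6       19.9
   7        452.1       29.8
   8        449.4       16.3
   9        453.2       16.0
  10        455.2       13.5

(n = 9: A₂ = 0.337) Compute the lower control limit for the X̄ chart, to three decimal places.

X̄̄ = (455.9 + 455.2 + 454.6 + 456.5 + 453.5 + 454.6 + 452.1 + 449.4 + 453.2 + 455.2) / 10 = 4540.2000 / 10 = 454.0200
R̄ = (12.6 + 6.0 + 15.1 + 17.6 + 15.7 + 19.9 + 29.8 + 16.3 + 16.0 + 13.5) / 10 = 162.5000 / 10 = 16.2500
LCL = X̄̄ − A₂·R̄ = 454.0200 − 0.337 × 16.2500 = 448.5437

448.544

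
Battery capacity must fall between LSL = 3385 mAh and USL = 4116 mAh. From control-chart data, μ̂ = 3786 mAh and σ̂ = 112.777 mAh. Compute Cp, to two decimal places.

1.08

Cp = (USL − LSL) / (6σ̂) = (4116 − 3385) / (6 × 112.777) = 731.0000 / 676.6620 = 1.0803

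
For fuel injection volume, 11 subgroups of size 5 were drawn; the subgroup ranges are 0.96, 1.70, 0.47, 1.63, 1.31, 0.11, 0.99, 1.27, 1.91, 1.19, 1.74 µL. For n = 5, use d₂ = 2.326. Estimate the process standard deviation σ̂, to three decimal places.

0.519

R̄ = (0.96 + 1.70 + 0.47 + 1.63 + 1.31 + 0.11 + 0.99 + 1.27 + 1.91 + 1.19 + 1.74) / 11 = 1.2073
σ̂ = R̄ / d₂ = 1.2073 / 2.326 = 0.5190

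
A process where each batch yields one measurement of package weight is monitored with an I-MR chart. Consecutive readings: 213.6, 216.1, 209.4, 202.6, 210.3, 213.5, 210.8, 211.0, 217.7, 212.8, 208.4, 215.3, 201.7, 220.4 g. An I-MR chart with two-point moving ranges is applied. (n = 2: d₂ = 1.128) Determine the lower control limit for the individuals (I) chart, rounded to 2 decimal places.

X̄ = (213.6 + 216.1 + 209.4 + 202.6 + 210.3 + 213.5 + 210.8 + 211.0 + 217.7 + 212.8 + 208.4 + 215.3 + 201.7 + 220.4) / 14 = 211.6857
Moving ranges: 2.5, 6.7, 6.8, 7.7, 3.2, 2.7, 0.2, 6.7, 4.9, 4.4, 6.9, 13.6, 18.7; M̄R̄ = 85.0000 / 13 = 6.5385
LCL = X̄ − 3·M̄R̄/d₂ = 211.6857 − 3 × 6.5385 / 1.128 = 194.2962

194.30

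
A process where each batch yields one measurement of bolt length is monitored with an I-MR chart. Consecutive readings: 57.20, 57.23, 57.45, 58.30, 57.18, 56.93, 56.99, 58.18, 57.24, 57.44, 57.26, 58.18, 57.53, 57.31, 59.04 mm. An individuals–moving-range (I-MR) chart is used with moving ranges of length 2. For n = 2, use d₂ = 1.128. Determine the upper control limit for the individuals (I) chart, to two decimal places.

X̄ = (57.20 + 57.23 + 57.45 + 58.30 + 57.18 + 56.93 + 56.99 + 58.18 + 57.24 + 57.44 + 57.26 + 58.18 + 57.53 + 57.31 + 59.04) / 15 = 57.5640
Moving ranges: 0.03, 0.22, 0.85, 1.12, 0.25, 0.06, 1.19, 0.94, 0.20, 0.18, 0.92, 0.65, 0.22, 1.73; M̄R̄ = 8.5600 / 14 = 0.6114
UCL = X̄ + 3·M̄R̄/d₂ = 57.5640 + 3 × 0.6114 / 1.128 = 59.1901

59.19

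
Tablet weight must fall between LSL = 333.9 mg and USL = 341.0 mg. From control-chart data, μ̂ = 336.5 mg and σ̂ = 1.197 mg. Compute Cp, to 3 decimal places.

Cp = (USL − LSL) / (6σ̂) = (341.0 − 333.9) / (6 × 1.197) = 7.1000 / 7.1820 = 0.9886

0.989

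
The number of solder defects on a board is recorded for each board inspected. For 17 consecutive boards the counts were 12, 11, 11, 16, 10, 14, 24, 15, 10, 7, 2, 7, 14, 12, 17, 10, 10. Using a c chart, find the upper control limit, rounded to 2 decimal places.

22.22

c̄ = (12 + 11 + 11 + 16 + 10 + 14 + 24 + 15 + 10 + 7 + 2 + 7 + 14 + 12 + 17 + 10 + 10) / 17 = 202 / 17 = 11.8824
UCL = c̄ + 3√c̄ = 11.8824 + 3 × √11.8824 = 11.8824 + 3 × 3.4471 = 22.2236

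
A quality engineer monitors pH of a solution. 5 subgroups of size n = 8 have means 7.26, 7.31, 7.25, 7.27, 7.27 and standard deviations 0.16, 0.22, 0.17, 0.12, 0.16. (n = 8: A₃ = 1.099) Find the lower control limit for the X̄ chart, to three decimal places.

X̄̄ = (7.26 + 7.31 + 7.25 + 7.27 + 7.27) / 5 = 7.2720
s̄ = (0.16 + 0.22 + 0.17 + 0.12 + 0.16) / 5 = 0.1660
LCL = X̄̄ − A₃·s̄ = 7.2720 − 1.099 × 0.1660 = 7.0896

7.090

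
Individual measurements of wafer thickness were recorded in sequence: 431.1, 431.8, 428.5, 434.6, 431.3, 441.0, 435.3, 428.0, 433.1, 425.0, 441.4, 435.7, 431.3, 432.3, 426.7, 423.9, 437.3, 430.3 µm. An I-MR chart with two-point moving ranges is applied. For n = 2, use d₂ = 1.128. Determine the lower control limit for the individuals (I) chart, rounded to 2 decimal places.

415.62

X̄ = (431.1 + 431.8 + 428.5 + 434.6 + 431.3 + 441.0 + 435.3 + 428.0 + 433.1 + 425.0 + 441.4 + 435.7 + 431.3 + 432.3 + 426.7 + 423.9 + 437.3 + 430.3) / 18 = 432.1444
Moving ranges: 0.7, 3.3, 6.1, 3.3, 9.7, 5.7, 7.3, 5.1, 8.1, 16.4, 5.7, 4.4, 1.0, 5.6, 2.8, 13.4, 7.0; M̄R̄ = 105.6000 / 17 = 6.2118
LCL = X̄ − 3·M̄R̄/d₂ = 432.1444 − 3 × 6.2118 / 1.128 = 415.6238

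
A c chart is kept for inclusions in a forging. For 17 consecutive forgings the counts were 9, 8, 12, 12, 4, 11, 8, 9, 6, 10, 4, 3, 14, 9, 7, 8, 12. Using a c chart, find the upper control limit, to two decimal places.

17.38

c̄ = (9 + 8 + 12 + 12 + 4 + 11 + 8 + 9 + 6 + 10 + 4 + 3 + 14 + 9 + 7 + 8 + 12) / 17 = 146 / 17 = 8.5882
UCL = c̄ + 3√c̄ = 8.5882 + 3 × √8.5882 = 8.5882 + 3 × 2.9306 = 17.3799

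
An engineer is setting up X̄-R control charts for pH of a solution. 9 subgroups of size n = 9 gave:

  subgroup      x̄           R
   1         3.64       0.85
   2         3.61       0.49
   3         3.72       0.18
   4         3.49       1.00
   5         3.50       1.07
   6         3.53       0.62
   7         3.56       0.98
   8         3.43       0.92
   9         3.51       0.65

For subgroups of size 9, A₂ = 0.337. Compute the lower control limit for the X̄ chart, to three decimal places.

X̄̄ = (3.64 + 3.61 + 3.72 + 3.49 + 3.50 + 3.53 + 3.56 + 3.43 + 3.51) / 9 = 31.9900 / 9 = 3.5544
R̄ = (0.85 + 0.49 + 0.18 + 1.00 + 1.07 + 0.62 + 0.98 + 0.92 + 0.65) / 9 = 6.7600 / 9 = 0.7511
LCL = X̄̄ − A₂·R̄ = 3.5544 − 0.337 × 0.7511 = 3.3013

3.301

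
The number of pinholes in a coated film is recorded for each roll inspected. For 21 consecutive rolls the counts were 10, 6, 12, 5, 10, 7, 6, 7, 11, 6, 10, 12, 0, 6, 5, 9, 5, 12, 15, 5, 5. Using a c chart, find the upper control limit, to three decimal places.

c̄ = (10 + 6 + 12 + 5 + 10 + 7 + 6 + 7 + 11 + 6 + 10 + 12 + 0 + 6 + 5 + 9 + 5 + 12 + 15 + 5 + 5) / 21 = 164 / 21 = 7.8095
UCL = c̄ + 3√c̄ = 7.8095 + 3 × √7.8095 = 7.8095 + 3 × 2.7946 = 16.1932

16.193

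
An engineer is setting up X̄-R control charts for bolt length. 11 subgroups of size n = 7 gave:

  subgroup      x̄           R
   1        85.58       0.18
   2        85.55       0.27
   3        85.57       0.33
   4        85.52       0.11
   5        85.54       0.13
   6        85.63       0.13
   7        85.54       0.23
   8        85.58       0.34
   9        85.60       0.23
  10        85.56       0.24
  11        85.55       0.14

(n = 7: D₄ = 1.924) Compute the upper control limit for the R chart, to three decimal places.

R̄ = (0.18 + 0.27 + 0.33 + 0.11 + 0.13 + 0.13 + 0.23 + 0.34 + 0.23 + 0.24 + 0.14) / 11 = 2.3300 / 11 = 0.2118
UCL_R = D₄·R̄ = 1.924 × 0.2118 = 0.4075

0.408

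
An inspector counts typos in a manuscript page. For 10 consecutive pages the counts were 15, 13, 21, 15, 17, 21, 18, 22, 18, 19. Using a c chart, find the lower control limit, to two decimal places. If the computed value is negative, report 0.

c̄ = (15 + 13 + 21 + 15 + 17 + 21 + 18 + 22 + 18 + 19) / 10 = 179 / 10 = 17.9000
LCL = c̄ − 3√c̄ = 17.9000 − 3 × 4.2308 = 5.2075

5.21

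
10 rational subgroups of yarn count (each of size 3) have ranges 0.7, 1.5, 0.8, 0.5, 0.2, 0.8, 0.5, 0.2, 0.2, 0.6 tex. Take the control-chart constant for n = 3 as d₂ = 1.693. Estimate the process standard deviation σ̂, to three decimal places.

0.354

R̄ = (0.7 + 1.5 + 0.8 + 0.5 + 0.2 + 0.8 + 0.5 + 0.2 + 0.2 + 0.6) / 10 = 0.6000
σ̂ = R̄ / d₂ = 0.6000 / 1.693 = 0.3544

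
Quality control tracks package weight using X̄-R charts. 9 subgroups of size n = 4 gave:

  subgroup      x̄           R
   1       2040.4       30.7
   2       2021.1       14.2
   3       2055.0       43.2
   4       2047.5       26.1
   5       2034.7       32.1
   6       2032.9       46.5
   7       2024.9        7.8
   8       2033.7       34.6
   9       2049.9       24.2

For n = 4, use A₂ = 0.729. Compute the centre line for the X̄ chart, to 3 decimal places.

2037.789

X̄̄ = (2040.4 + 2021.1 + 2055.0 + 2047.5 + 2034.7 + 2032.9 + 2024.9 + 2033.7 + 2049.9) / 9 = 18340.1000 / 9 = 2037.7889
CL = X̄̄ = 2037.7889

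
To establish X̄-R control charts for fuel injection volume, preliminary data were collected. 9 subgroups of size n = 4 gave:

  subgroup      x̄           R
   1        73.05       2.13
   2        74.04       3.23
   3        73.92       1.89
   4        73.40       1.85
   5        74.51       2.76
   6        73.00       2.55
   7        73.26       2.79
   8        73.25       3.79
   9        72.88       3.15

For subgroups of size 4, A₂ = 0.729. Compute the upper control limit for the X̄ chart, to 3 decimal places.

75.434

X̄̄ = (73.05 + 74.04 + 73.92 + 73.40 + 74.51 + 73.00 + 73.26 + 73.25 + 72.88) / 9 = 661.3100 / 9 = 73.4789
R̄ = (2.13 + 3.23 + 1.89 + 1.85 + 2.76 + 2.55 + 2.79 + 3.79 + 3.15) / 9 = 24.1400 / 9 = 2.6822
UCL = X̄̄ + A₂·R̄ = 73.4789 + 0.729 × 2.6822 = 75.4342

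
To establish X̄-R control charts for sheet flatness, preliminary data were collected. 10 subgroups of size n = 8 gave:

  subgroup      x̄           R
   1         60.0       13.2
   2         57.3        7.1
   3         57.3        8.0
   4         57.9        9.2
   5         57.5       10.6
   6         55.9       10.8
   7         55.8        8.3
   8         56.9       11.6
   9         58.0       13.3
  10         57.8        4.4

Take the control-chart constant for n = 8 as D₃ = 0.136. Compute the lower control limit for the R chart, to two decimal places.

R̄ = (13.2 + 7.1 + 8.0 + 9.2 + 10.6 + 10.8 + 8.3 + 11.6 + 13.3 + 4.4) / 10 = 96.5000 / 10 = 9.6500
LCL_R = D₃·R̄ = 0.136 × 9.6500 = 1.3124

1.31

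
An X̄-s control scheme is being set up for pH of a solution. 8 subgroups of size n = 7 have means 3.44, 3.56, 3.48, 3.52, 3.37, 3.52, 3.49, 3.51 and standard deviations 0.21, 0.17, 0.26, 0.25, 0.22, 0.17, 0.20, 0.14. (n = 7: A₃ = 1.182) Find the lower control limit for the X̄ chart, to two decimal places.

3.25

X̄̄ = (3.44 + 3.56 + 3.48 + 3.52 + 3.37 + 3.52 + 3.49 + 3.51) / 8 = 3.4863
s̄ = (0.21 + 0.17 + 0.26 + 0.25 + 0.22 + 0.17 + 0.20 + 0.14) / 8 = 0.2025
LCL = X̄̄ − A₃·s̄ = 3.4863 − 1.182 × 0.2025 = 3.2469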